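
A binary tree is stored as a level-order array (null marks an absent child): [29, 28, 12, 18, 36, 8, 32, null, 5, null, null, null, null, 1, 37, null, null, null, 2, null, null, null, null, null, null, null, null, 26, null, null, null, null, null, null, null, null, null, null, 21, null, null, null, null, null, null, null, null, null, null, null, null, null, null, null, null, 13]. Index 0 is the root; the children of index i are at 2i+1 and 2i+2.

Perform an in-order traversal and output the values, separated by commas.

In-order visits the left subtree, then the node, then the right subtree.
At 29: go left to 28.
  At 28: go left to 18.
    At 18: no left child.
    Visit 18.
    At 18: go right to 5.
      At 5: no left child.
      Visit 5.
      At 5: go right to 2.
        At 2: no left child.
        Visit 2.
        At 2: go right to 21.
          21 is a leaf — visit 21.
  Visit 28.
  At 28: go right to 36.
    36 is a leaf — visit 36.
Visit 29.
At 29: go right to 12.
  At 12: go left to 8.
    8 is a leaf — visit 8.
  Visit 12.
  At 12: go right to 32.
    At 32: go left to 1.
      At 1: go left to 26.
        At 26: go left to 13.
          13 is a leaf — visit 13.
        Visit 26.
        At 26: no right child.
      Visit 1.
      At 1: no right child.
    Visit 32.
    At 32: go right to 37.
      37 is a leaf — visit 37.

18, 5, 2, 21, 28, 36, 29, 8, 12, 13, 26, 1, 32, 37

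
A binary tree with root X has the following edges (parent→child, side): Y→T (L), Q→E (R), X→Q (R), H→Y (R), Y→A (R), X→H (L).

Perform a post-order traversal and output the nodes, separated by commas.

T, A, Y, H, E, Q, X

Post-order visits the left subtree, then the right subtree, then the node.
At X: go left to H.
  At H: no left child.
  At H: go right to Y.
    At Y: go left to T.
      T is a leaf — visit T.
    At Y: go right to A.
      A is a leaf — visit A.
    Visit Y.
  Visit H.
At X: go right to Q.
  At Q: no left child.
  At Q: go right to E.
    E is a leaf — visit E.
  Visit Q.
Visit X.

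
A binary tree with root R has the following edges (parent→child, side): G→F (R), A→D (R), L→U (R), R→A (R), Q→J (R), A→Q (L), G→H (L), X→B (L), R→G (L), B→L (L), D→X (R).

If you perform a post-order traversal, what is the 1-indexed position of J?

Post-order visits the left subtree, then the right subtree, then the node.
At R: go left to G.
  At G: go left to H.
    H is a leaf — visit H.
  At G: go right to F.
    F is a leaf — visit F.
  Visit G.
At R: go right to A.
  At A: go left to Q.
    At Q: no left child.
    At Q: go right to J.
      J is a leaf — visit J.
    Visit Q.
  At A: go right to D.
    At D: no left child.
    At D: go right to X.
      At X: go left to B.
        At B: go left to L.
          At L: no left child.
          At L: go right to U.
            U is a leaf — visit U.
          Visit L.
        At B: no right child.
        Visit B.
      At X: no right child.
      Visit X.
    Visit D.
  Visit A.
Visit R.
Full post-order sequence: H, F, G, J, Q, U, L, B, X, D, A, R.

4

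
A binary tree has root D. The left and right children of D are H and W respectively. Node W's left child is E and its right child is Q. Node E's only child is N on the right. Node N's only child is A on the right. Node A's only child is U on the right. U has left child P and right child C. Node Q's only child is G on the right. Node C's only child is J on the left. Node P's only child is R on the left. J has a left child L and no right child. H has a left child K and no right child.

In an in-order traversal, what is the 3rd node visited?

In-order visits the left subtree, then the node, then the right subtree.
At D: go left to H.
  At H: go left to K.
    K is a leaf — visit K.
  Visit H.
  At H: no right child.
Visit D.
At D: go right to W.
  At W: go left to E.
    At E: no left child.
    Visit E.
    At E: go right to N.
      At N: no left child.
      Visit N.
      At N: go right to A.
        At A: no left child.
        Visit A.
        At A: go right to U.
          At U: go left to P.
            At P: go left to R.
              R is a leaf — visit R.
            Visit P.
            At P: no right child.
          Visit U.
          At U: go right to C.
            At C: go left to J.
              At J: go left to L.
                L is a leaf — visit L.
              Visit J.
              At J: no right child.
            Visit C.
            At C: no right child.
  Visit W.
  At W: go right to Q.
    At Q: no left child.
    Visit Q.
    At Q: go right to G.
      G is a leaf — visit G.
Full in-order sequence: K, H, D, E, N, A, R, P, U, L, J, C, W, Q, G.

D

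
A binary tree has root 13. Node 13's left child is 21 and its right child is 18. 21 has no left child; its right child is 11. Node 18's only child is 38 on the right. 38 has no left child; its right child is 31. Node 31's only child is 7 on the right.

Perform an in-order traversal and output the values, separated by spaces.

In-order visits the left subtree, then the node, then the right subtree.
At 13: go left to 21.
  At 21: no left child.
  Visit 21.
  At 21: go right to 11.
    11 is a leaf — visit 11.
Visit 13.
At 13: go right to 18.
  At 18: no left child.
  Visit 18.
  At 18: go right to 38.
    At 38: no left child.
    Visit 38.
    At 38: go right to 31.
      At 31: no left child.
      Visit 31.
      At 31: go right to 7.
        7 is a leaf — visit 7.

21 11 13 18 38 31 7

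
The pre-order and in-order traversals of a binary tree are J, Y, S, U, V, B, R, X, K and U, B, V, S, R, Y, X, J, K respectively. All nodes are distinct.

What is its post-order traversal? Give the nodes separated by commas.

B, V, U, R, S, X, Y, K, J

The first element of pre-order is the root; it splits in-order into left and right subtrees.
Root J: left subtree has 7 nodes {U, B, V, S, R, Y, X}, right has 1 {K}.
  Root Y: left subtree has 5 nodes {U, B, V, S, R}, right has 1 {X}.
    Root S: left subtree has 3 nodes {U, B, V}, right has 1 {R}.
      Root U: left subtree has 0 nodes { }, right has 2 {B, V}.
        Root V: left subtree has 1 node {B}, right has 0 { }.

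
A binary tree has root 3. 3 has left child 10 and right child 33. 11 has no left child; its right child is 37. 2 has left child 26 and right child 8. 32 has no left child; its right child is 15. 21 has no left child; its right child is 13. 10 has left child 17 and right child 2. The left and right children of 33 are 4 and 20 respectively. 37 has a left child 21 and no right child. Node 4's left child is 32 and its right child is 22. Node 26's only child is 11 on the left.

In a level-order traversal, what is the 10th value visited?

32

Level-order visits nodes level by level from the root, left to right within each level.
Level 0: 3
Level 1: 10, 33
Level 2: 17, 2, 4, 20
Level 3: 26, 8, 32, 22
Level 4: 11, 15
Level 5: 37
Level 6: 21
Level 7: 13
Full level-order sequence: 3, 10, 33, 17, 2, 4, 20, 26, 8, 32, 22, 11, 15, 37, 21, 13.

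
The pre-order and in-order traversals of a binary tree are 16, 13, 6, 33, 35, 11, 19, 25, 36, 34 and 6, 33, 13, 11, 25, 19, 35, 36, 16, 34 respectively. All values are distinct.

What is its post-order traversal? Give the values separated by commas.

The first element of pre-order is the root; it splits in-order into left and right subtrees.
Root 16: left subtree has 8 nodes {6, 33, 13, 11, 25, 19, 35, 36}, right has 1 {34}.
  Root 13: left subtree has 2 nodes {6, 33}, right has 5 {11, 25, 19, 35, 36}.
    Root 6: left subtree has 0 nodes { }, right has 1 {33}.
    Root 35: left subtree has 3 nodes {11, 25, 19}, right has 1 {36}.
      Root 11: left subtree has 0 nodes { }, right has 2 {25, 19}.
        Root 19: left subtree has 1 node {25}, right has 0 { }.

33, 6, 25, 19, 11, 36, 35, 13, 34, 16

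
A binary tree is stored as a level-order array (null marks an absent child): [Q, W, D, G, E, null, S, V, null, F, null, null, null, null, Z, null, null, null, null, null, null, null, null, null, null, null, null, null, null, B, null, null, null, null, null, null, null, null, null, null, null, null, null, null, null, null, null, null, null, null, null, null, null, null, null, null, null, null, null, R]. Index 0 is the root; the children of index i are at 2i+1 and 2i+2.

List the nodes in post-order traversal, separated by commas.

Post-order visits the left subtree, then the right subtree, then the node.
At Q: go left to W.
  At W: go left to G.
    At G: go left to V.
      V is a leaf — visit V.
    At G: no right child.
    Visit G.
  At W: go right to E.
    At E: go left to F.
      F is a leaf — visit F.
    At E: no right child.
    Visit E.
  Visit W.
At Q: go right to D.
  At D: no left child.
  At D: go right to S.
    At S: no left child.
    At S: go right to Z.
      At Z: go left to B.
        At B: go left to R.
          R is a leaf — visit R.
        At B: no right child.
        Visit B.
      At Z: no right child.
      Visit Z.
    Visit S.
  Visit D.
Visit Q.

V, G, F, E, W, R, B, Z, S, D, Q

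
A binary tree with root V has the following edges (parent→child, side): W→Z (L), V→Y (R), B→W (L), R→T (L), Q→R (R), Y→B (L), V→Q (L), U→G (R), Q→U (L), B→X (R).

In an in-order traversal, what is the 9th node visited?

In-order visits the left subtree, then the node, then the right subtree.
At V: go left to Q.
  At Q: go left to U.
    At U: no left child.
    Visit U.
    At U: go right to G.
      G is a leaf — visit G.
  Visit Q.
  At Q: go right to R.
    At R: go left to T.
      T is a leaf — visit T.
    Visit R.
    At R: no right child.
Visit V.
At V: go right to Y.
  At Y: go left to B.
    At B: go left to W.
      At W: go left to Z.
        Z is a leaf — visit Z.
      Visit W.
      At W: no right child.
    Visit B.
    At B: go right to X.
      X is a leaf — visit X.
  Visit Y.
  At Y: no right child.
Full in-order sequence: U, G, Q, T, R, V, Z, W, B, X, Y.

B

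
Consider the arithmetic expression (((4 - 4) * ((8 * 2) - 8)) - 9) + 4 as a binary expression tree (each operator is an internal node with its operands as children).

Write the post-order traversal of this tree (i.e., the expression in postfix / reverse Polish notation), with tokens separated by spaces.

Post-order on an expression tree gives postfix notation: for each operator, emit left operand, right operand, then the operator.

4 4 - 8 2 * 8 - * 9 - 4 +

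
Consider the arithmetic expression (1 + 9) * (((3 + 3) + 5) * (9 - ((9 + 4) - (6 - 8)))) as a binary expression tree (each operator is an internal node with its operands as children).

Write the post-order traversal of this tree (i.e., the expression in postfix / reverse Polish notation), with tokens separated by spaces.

Post-order on an expression tree gives postfix notation: for each operator, emit left operand, right operand, then the operator.

1 9 + 3 3 + 5 + 9 9 4 + 6 8 - - - * *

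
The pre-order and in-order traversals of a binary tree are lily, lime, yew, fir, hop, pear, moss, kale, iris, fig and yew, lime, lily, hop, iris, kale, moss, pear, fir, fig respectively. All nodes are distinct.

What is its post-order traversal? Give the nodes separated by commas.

yew, lime, iris, kale, moss, pear, hop, fig, fir, lily

The first element of pre-order is the root; it splits in-order into left and right subtrees.
Root lily: left subtree has 2 nodes {yew, lime}, right has 7 {hop, iris, kale, moss, pear, fir, fig}.
  Root lime: left subtree has 1 node {yew}, right has 0 { }.
  Root fir: left subtree has 5 nodes {hop, iris, kale, moss, pear}, right has 1 {fig}.
    Root hop: left subtree has 0 nodes { }, right has 4 {iris, kale, moss, pear}.
      Root pear: left subtree has 3 nodes {iris, kale, moss}, right has 0 { }.
        Root moss: left subtree has 2 nodes {iris, kale}, right has 0 { }.
          Root kale: left subtree has 1 node {iris}, right has 0 { }.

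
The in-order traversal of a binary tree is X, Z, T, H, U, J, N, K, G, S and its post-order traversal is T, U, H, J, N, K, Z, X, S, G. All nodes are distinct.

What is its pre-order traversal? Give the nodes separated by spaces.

The last element of post-order is the root; it splits in-order into left and right subtrees.
Root G: left subtree has 8 nodes {X, Z, T, H, U, J, N, K}, right has 1 {S}.
  Root X: left subtree has 0 nodes { }, right has 7 {Z, T, H, U, J, N, K}.
    Root Z: left subtree has 0 nodes { }, right has 6 {T, H, U, J, N, K}.
      Root K: left subtree has 5 nodes {T, H, U, J, N}, right has 0 { }.
        Root N: left subtree has 4 nodes {T, H, U, J}, right has 0 { }.
          Root J: left subtree has 3 nodes {T, H, U}, right has 0 { }.
            Root H: left subtree has 1 node {T}, right has 1 {U}.

G X Z K N J H T U S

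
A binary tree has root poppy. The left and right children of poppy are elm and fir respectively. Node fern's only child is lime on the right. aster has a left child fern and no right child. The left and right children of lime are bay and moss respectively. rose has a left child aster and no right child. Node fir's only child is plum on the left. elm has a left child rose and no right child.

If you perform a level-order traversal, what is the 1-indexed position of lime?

8

Level-order visits nodes level by level from the root, left to right within each level.
Level 0: poppy
Level 1: elm, fir
Level 2: rose, plum
Level 3: aster
Level 4: fern
Level 5: lime
Level 6: bay, moss
Full level-order sequence: poppy, elm, fir, rose, plum, aster, fern, lime, bay, moss.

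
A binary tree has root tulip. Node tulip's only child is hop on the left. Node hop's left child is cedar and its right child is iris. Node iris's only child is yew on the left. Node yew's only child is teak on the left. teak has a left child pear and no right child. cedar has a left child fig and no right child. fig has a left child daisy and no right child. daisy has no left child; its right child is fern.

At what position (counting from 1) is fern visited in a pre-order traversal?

Pre-order visits the node, then its left subtree, then its right subtree.
Visit tulip.
At tulip: go left to hop.
  Visit hop.
  At hop: go left to cedar.
    Visit cedar.
    At cedar: go left to fig.
      Visit fig.
      At fig: go left to daisy.
        Visit daisy.
        At daisy: no left child.
        At daisy: go right to fern.
          fern is a leaf — visit fern.
      At fig: no right child.
    At cedar: no right child.
  At hop: go right to iris.
    Visit iris.
    At iris: go left to yew.
      Visit yew.
      At yew: go left to teak.
        Visit teak.
        At teak: go left to pear.
          pear is a leaf — visit pear.
        At teak: no right child.
      At yew: no right child.
    At iris: no right child.
At tulip: no right child.
Full pre-order sequence: tulip, hop, cedar, fig, daisy, fern, iris, yew, teak, pear.

6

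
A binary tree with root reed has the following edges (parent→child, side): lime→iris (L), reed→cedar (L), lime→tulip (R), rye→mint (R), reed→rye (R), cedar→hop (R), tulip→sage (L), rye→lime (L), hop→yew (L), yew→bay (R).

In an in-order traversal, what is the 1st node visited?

cedar

In-order visits the left subtree, then the node, then the right subtree.
At reed: go left to cedar.
  At cedar: no left child.
  Visit cedar.
  At cedar: go right to hop.
    At hop: go left to yew.
      At yew: no left child.
      Visit yew.
      At yew: go right to bay.
        bay is a leaf — visit bay.
    Visit hop.
    At hop: no right child.
Visit reed.
At reed: go right to rye.
  At rye: go left to lime.
    At lime: go left to iris.
      iris is a leaf — visit iris.
    Visit lime.
    At lime: go right to tulip.
      At tulip: go left to sage.
        sage is a leaf — visit sage.
      Visit tulip.
      At tulip: no right child.
  Visit rye.
  At rye: go right to mint.
    mint is a leaf — visit mint.
Full in-order sequence: cedar, yew, bay, hop, reed, iris, lime, sage, tulip, rye, mint.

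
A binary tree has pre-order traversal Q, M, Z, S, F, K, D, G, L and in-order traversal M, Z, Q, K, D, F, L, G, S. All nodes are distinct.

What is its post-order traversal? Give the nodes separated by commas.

The first element of pre-order is the root; it splits in-order into left and right subtrees.
Root Q: left subtree has 2 nodes {M, Z}, right has 6 {K, D, F, L, G, S}.
  Root M: left subtree has 0 nodes { }, right has 1 {Z}.
  Root S: left subtree has 5 nodes {K, D, F, L, G}, right has 0 { }.
    Root F: left subtree has 2 nodes {K, D}, right has 2 {L, G}.
      Root K: left subtree has 0 nodes { }, right has 1 {D}.
      Root G: left subtree has 1 node {L}, right has 0 { }.

Z, M, D, K, L, G, F, S, Q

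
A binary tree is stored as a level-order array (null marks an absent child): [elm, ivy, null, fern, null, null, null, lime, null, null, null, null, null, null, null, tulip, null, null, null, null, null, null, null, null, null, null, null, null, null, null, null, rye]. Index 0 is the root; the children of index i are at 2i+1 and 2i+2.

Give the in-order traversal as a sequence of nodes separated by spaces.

rye tulip lime fern ivy elm

In-order visits the left subtree, then the node, then the right subtree.
At elm: go left to ivy.
  At ivy: go left to fern.
    At fern: go left to lime.
      At lime: go left to tulip.
        At tulip: go left to rye.
          rye is a leaf — visit rye.
        Visit tulip.
        At tulip: no right child.
      Visit lime.
      At lime: no right child.
    Visit fern.
    At fern: no right child.
  Visit ivy.
  At ivy: no right child.
Visit elm.
At elm: no right child.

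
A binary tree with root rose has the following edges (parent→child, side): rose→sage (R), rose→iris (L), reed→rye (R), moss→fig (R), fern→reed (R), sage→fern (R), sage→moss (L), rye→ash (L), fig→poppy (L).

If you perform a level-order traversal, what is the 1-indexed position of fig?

Level-order visits nodes level by level from the root, left to right within each level.
Level 0: rose
Level 1: iris, sage
Level 2: moss, fern
Level 3: fig, reed
Level 4: poppy, rye
Level 5: ash
Full level-order sequence: rose, iris, sage, moss, fern, fig, reed, poppy, rye, ash.

6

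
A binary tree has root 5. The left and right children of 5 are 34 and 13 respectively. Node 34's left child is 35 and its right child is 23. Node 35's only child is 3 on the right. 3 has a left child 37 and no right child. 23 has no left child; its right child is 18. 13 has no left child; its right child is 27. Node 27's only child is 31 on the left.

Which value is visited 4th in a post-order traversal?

18

Post-order visits the left subtree, then the right subtree, then the node.
At 5: go left to 34.
  At 34: go left to 35.
    At 35: no left child.
    At 35: go right to 3.
      At 3: go left to 37.
        37 is a leaf — visit 37.
      At 3: no right child.
      Visit 3.
    Visit 35.
  At 34: go right to 23.
    At 23: no left child.
    At 23: go right to 18.
      18 is a leaf — visit 18.
    Visit 23.
  Visit 34.
At 5: go right to 13.
  At 13: no left child.
  At 13: go right to 27.
    At 27: go left to 31.
      31 is a leaf — visit 31.
    At 27: no right child.
    Visit 27.
  Visit 13.
Visit 5.
Full post-order sequence: 37, 3, 35, 18, 23, 34, 31, 27, 13, 5.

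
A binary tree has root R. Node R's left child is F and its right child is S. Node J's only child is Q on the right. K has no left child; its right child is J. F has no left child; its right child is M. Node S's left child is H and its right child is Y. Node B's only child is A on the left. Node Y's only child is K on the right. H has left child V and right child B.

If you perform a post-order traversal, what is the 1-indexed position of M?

1

Post-order visits the left subtree, then the right subtree, then the node.
At R: go left to F.
  At F: no left child.
  At F: go right to M.
    M is a leaf — visit M.
  Visit F.
At R: go right to S.
  At S: go left to H.
    At H: go left to V.
      V is a leaf — visit V.
    At H: go right to B.
      At B: go left to A.
        A is a leaf — visit A.
      At B: no right child.
      Visit B.
    Visit H.
  At S: go right to Y.
    At Y: no left child.
    At Y: go right to K.
      At K: no left child.
      At K: go right to J.
        At J: no left child.
        At J: go right to Q.
          Q is a leaf — visit Q.
        Visit J.
      Visit K.
    Visit Y.
  Visit S.
Visit R.
Full post-order sequence: M, F, V, A, B, H, Q, J, K, Y, S, R.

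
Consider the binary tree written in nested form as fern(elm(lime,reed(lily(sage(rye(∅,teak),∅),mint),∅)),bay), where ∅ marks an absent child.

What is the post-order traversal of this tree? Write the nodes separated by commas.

lime, teak, rye, sage, mint, lily, reed, elm, bay, fern

Post-order visits the left subtree, then the right subtree, then the node.
At fern: go left to elm.
  At elm: go left to lime.
    lime is a leaf — visit lime.
  At elm: go right to reed.
    At reed: go left to lily.
      At lily: go left to sage.
        At sage: go left to rye.
          At rye: no left child.
          At rye: go right to teak.
            teak is a leaf — visit teak.
          Visit rye.
        At sage: no right child.
        Visit sage.
      At lily: go right to mint.
        mint is a leaf — visit mint.
      Visit lily.
    At reed: no right child.
    Visit reed.
  Visit elm.
At fern: go right to bay.
  bay is a leaf — visit bay.
Visit fern.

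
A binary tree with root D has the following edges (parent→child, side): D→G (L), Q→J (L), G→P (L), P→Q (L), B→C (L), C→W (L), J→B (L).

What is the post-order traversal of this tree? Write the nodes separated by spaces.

Post-order visits the left subtree, then the right subtree, then the node.
At D: go left to G.
  At G: go left to P.
    At P: go left to Q.
      At Q: go left to J.
        At J: go left to B.
          At B: go left to C.
            At C: go left to W.
              W is a leaf — visit W.
            At C: no right child.
            Visit C.
          At B: no right child.
          Visit B.
        At J: no right child.
        Visit J.
      At Q: no right child.
      Visit Q.
    At P: no right child.
    Visit P.
  At G: no right child.
  Visit G.
At D: no right child.
Visit D.

W C B J Q P G D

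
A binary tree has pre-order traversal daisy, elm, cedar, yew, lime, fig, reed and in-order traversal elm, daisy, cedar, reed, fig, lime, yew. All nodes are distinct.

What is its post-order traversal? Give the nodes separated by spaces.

The first element of pre-order is the root; it splits in-order into left and right subtrees.
Root daisy: left subtree has 1 node {elm}, right has 5 {cedar, reed, fig, lime, yew}.
  Root cedar: left subtree has 0 nodes { }, right has 4 {reed, fig, lime, yew}.
    Root yew: left subtree has 3 nodes {reed, fig, lime}, right has 0 { }.
      Root lime: left subtree has 2 nodes {reed, fig}, right has 0 { }.
        Root fig: left subtree has 1 node {reed}, right has 0 { }.

elm reed fig lime yew cedar daisy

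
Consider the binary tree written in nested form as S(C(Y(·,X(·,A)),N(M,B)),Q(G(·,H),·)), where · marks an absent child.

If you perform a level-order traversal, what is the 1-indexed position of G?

6

Level-order visits nodes level by level from the root, left to right within each level.
Level 0: S
Level 1: C, Q
Level 2: Y, N, G
Level 3: X, M, B, H
Level 4: A
Full level-order sequence: S, C, Q, Y, N, G, X, M, B, H, A.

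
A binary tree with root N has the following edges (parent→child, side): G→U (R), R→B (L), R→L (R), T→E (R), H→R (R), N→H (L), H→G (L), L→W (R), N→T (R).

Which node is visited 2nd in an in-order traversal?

In-order visits the left subtree, then the node, then the right subtree.
At N: go left to H.
  At H: go left to G.
    At G: no left child.
    Visit G.
    At G: go right to U.
      U is a leaf — visit U.
  Visit H.
  At H: go right to R.
    At R: go left to B.
      B is a leaf — visit B.
    Visit R.
    At R: go right to L.
      At L: no left child.
      Visit L.
      At L: go right to W.
        W is a leaf — visit W.
Visit N.
At N: go right to T.
  At T: no left child.
  Visit T.
  At T: go right to E.
    E is a leaf — visit E.
Full in-order sequence: G, U, H, B, R, L, W, N, T, E.

U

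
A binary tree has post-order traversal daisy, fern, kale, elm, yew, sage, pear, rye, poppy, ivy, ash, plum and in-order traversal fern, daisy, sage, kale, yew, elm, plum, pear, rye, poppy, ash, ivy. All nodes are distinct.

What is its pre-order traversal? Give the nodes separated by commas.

plum, sage, fern, daisy, yew, kale, elm, ash, poppy, rye, pear, ivy

The last element of post-order is the root; it splits in-order into left and right subtrees.
Root plum: left subtree has 6 nodes {fern, daisy, sage, kale, yew, elm}, right has 5 {pear, rye, poppy, ash, ivy}.
  Root sage: left subtree has 2 nodes {fern, daisy}, right has 3 {kale, yew, elm}.
    Root fern: left subtree has 0 nodes { }, right has 1 {daisy}.
    Root yew: left subtree has 1 node {kale}, right has 1 {elm}.
  Root ash: left subtree has 3 nodes {pear, rye, poppy}, right has 1 {ivy}.
    Root poppy: left subtree has 2 nodes {pear, rye}, right has 0 { }.
      Root rye: left subtree has 1 node {pear}, right has 0 { }.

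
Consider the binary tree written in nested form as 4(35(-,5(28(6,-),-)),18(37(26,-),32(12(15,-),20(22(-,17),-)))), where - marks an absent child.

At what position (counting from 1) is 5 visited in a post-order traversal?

3

Post-order visits the left subtree, then the right subtree, then the node.
At 4: go left to 35.
  At 35: no left child.
  At 35: go right to 5.
    At 5: go left to 28.
      At 28: go left to 6.
        6 is a leaf — visit 6.
      At 28: no right child.
      Visit 28.
    At 5: no right child.
    Visit 5.
  Visit 35.
At 4: go right to 18.
  At 18: go left to 37.
    At 37: go left to 26.
      26 is a leaf — visit 26.
    At 37: no right child.
    Visit 37.
  At 18: go right to 32.
    At 32: go left to 12.
      At 12: go left to 15.
        15 is a leaf — visit 15.
      At 12: no right child.
      Visit 12.
    At 32: go right to 20.
      At 20: go left to 22.
        At 22: no left child.
        At 22: go right to 17.
          17 is a leaf — visit 17.
        Visit 22.
      At 20: no right child.
      Visit 20.
    Visit 32.
  Visit 18.
Visit 4.
Full post-order sequence: 6, 28, 5, 35, 26, 37, 15, 12, 17, 22, 20, 32, 18, 4.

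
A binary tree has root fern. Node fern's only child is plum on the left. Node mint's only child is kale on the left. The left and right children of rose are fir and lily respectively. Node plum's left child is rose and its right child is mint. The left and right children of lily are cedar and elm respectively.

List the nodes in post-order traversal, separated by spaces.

Post-order visits the left subtree, then the right subtree, then the node.
At fern: go left to plum.
  At plum: go left to rose.
    At rose: go left to fir.
      fir is a leaf — visit fir.
    At rose: go right to lily.
      At lily: go left to cedar.
        cedar is a leaf — visit cedar.
      At lily: go right to elm.
        elm is a leaf — visit elm.
      Visit lily.
    Visit rose.
  At plum: go right to mint.
    At mint: go left to kale.
      kale is a leaf — visit kale.
    At mint: no right child.
    Visit mint.
  Visit plum.
At fern: no right child.
Visit fern.

fir cedar elm lily rose kale mint plum fern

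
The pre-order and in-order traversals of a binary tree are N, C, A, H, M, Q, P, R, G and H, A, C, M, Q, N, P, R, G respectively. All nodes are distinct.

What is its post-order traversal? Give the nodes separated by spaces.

H A Q M C G R P N

The first element of pre-order is the root; it splits in-order into left and right subtrees.
Root N: left subtree has 5 nodes {H, A, C, M, Q}, right has 3 {P, R, G}.
  Root C: left subtree has 2 nodes {H, A}, right has 2 {M, Q}.
    Root A: left subtree has 1 node {H}, right has 0 { }.
    Root M: left subtree has 0 nodes { }, right has 1 {Q}.
  Root P: left subtree has 0 nodes { }, right has 2 {R, G}.
    Root R: left subtree has 0 nodes { }, right has 1 {G}.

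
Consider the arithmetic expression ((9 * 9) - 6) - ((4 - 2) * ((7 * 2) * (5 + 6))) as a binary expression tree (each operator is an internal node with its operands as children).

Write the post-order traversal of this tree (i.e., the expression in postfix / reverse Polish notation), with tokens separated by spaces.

9 9 * 6 - 4 2 - 7 2 * 5 6 + * * -

Post-order on an expression tree gives postfix notation: for each operator, emit left operand, right operand, then the operator.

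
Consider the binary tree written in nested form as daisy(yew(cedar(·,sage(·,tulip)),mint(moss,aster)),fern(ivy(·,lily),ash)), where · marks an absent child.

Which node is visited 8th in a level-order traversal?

sage

Level-order visits nodes level by level from the root, left to right within each level.
Level 0: daisy
Level 1: yew, fern
Level 2: cedar, mint, ivy, ash
Level 3: sage, moss, aster, lily
Level 4: tulip
Full level-order sequence: daisy, yew, fern, cedar, mint, ivy, ash, sage, moss, aster, lily, tulip.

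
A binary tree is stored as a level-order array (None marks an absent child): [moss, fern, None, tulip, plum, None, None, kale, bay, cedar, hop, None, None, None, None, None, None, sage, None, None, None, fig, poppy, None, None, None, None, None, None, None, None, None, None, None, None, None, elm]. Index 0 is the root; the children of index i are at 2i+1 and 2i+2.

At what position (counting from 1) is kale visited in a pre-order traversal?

Pre-order visits the node, then its left subtree, then its right subtree.
Visit moss.
At moss: go left to fern.
  Visit fern.
  At fern: go left to tulip.
    Visit tulip.
    At tulip: go left to kale.
      kale is a leaf — visit kale.
    At tulip: go right to bay.
      Visit bay.
      At bay: go left to sage.
        Visit sage.
        At sage: no left child.
        At sage: go right to elm.
          elm is a leaf — visit elm.
      At bay: no right child.
  At fern: go right to plum.
    Visit plum.
    At plum: go left to cedar.
      cedar is a leaf — visit cedar.
    At plum: go right to hop.
      Visit hop.
      At hop: go left to fig.
        fig is a leaf — visit fig.
      At hop: go right to poppy.
        poppy is a leaf — visit poppy.
At moss: no right child.
Full pre-order sequence: moss, fern, tulip, kale, bay, sage, elm, plum, cedar, hop, fig, poppy.

4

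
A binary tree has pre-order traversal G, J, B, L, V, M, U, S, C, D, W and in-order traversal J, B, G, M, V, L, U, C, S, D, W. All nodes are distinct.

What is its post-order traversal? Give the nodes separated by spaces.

B J M V C W D S U L G

The first element of pre-order is the root; it splits in-order into left and right subtrees.
Root G: left subtree has 2 nodes {J, B}, right has 8 {M, V, L, U, C, S, D, W}.
  Root J: left subtree has 0 nodes { }, right has 1 {B}.
  Root L: left subtree has 2 nodes {M, V}, right has 5 {U, C, S, D, W}.
    Root V: left subtree has 1 node {M}, right has 0 { }.
    Root U: left subtree has 0 nodes { }, right has 4 {C, S, D, W}.
      Root S: left subtree has 1 node {C}, right has 2 {D, W}.
        Root D: left subtree has 0 nodes { }, right has 1 {W}.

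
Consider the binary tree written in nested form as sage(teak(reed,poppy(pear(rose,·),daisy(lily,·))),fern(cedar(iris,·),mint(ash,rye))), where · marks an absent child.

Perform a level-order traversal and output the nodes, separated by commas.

sage, teak, fern, reed, poppy, cedar, mint, pear, daisy, iris, ash, rye, rose, lily

Level-order visits nodes level by level from the root, left to right within each level.
Level 0: sage
Level 1: teak, fern
Level 2: reed, poppy, cedar, mint
Level 3: pear, daisy, iris, ash, rye
Level 4: rose, lily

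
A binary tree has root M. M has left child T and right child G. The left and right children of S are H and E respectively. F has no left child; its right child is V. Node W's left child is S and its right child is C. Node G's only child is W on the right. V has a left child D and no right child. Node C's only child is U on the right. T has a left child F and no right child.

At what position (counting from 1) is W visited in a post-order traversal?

Post-order visits the left subtree, then the right subtree, then the node.
At M: go left to T.
  At T: go left to F.
    At F: no left child.
    At F: go right to V.
      At V: go left to D.
        D is a leaf — visit D.
      At V: no right child.
      Visit V.
    Visit F.
  At T: no right child.
  Visit T.
At M: go right to G.
  At G: no left child.
  At G: go right to W.
    At W: go left to S.
      At S: go left to H.
        H is a leaf — visit H.
      At S: go right to E.
        E is a leaf — visit E.
      Visit S.
    At W: go right to C.
      At C: no left child.
      At C: go right to U.
        U is a leaf — visit U.
      Visit C.
    Visit W.
  Visit G.
Visit M.
Full post-order sequence: D, V, F, T, H, E, S, U, C, W, G, M.

10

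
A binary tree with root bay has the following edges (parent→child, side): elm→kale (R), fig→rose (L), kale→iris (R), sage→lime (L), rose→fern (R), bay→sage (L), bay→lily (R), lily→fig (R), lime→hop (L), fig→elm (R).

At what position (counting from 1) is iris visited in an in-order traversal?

11

In-order visits the left subtree, then the node, then the right subtree.
At bay: go left to sage.
  At sage: go left to lime.
    At lime: go left to hop.
      hop is a leaf — visit hop.
    Visit lime.
    At lime: no right child.
  Visit sage.
  At sage: no right child.
Visit bay.
At bay: go right to lily.
  At lily: no left child.
  Visit lily.
  At lily: go right to fig.
    At fig: go left to rose.
      At rose: no left child.
      Visit rose.
      At rose: go right to fern.
        fern is a leaf — visit fern.
    Visit fig.
    At fig: go right to elm.
      At elm: no left child.
      Visit elm.
      At elm: go right to kale.
        At kale: no left child.
        Visit kale.
        At kale: go right to iris.
          iris is a leaf — visit iris.
Full in-order sequence: hop, lime, sage, bay, lily, rose, fern, fig, elm, kale, iris.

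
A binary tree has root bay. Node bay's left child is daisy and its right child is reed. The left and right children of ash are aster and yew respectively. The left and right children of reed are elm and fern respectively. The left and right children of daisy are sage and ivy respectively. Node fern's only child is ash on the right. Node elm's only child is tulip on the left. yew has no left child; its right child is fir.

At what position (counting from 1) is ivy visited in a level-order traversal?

5

Level-order visits nodes level by level from the root, left to right within each level.
Level 0: bay
Level 1: daisy, reed
Level 2: sage, ivy, elm, fern
Level 3: tulip, ash
Level 4: aster, yew
Level 5: fir
Full level-order sequence: bay, daisy, reed, sage, ivy, elm, fern, tulip, ash, aster, yew, fir.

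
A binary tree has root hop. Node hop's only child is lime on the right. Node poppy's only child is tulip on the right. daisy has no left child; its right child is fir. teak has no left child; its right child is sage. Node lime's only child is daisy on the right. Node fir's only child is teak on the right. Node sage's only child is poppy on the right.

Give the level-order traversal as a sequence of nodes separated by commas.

hop, lime, daisy, fir, teak, sage, poppy, tulip

Level-order visits nodes level by level from the root, left to right within each level.
Level 0: hop
Level 1: lime
Level 2: daisy
Level 3: fir
Level 4: teak
Level 5: sage
Level 6: poppy
Level 7: tulip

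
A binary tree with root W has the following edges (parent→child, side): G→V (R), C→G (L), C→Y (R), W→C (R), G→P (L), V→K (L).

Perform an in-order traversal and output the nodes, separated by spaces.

In-order visits the left subtree, then the node, then the right subtree.
At W: no left child.
Visit W.
At W: go right to C.
  At C: go left to G.
    At G: go left to P.
      P is a leaf — visit P.
    Visit G.
    At G: go right to V.
      At V: go left to K.
        K is a leaf — visit K.
      Visit V.
      At V: no right child.
  Visit C.
  At C: go right to Y.
    Y is a leaf — visit Y.

W P G K V C Y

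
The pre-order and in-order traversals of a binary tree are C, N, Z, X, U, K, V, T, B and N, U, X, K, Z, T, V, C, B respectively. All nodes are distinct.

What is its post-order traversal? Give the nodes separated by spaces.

The first element of pre-order is the root; it splits in-order into left and right subtrees.
Root C: left subtree has 7 nodes {N, U, X, K, Z, T, V}, right has 1 {B}.
  Root N: left subtree has 0 nodes { }, right has 6 {U, X, K, Z, T, V}.
    Root Z: left subtree has 3 nodes {U, X, K}, right has 2 {T, V}.
      Root X: left subtree has 1 node {U}, right has 1 {K}.
      Root V: left subtree has 1 node {T}, right has 0 { }.

U K X T V Z N B C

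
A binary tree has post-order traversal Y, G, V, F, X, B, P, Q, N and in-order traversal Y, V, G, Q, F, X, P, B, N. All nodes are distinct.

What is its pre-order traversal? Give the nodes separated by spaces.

The last element of post-order is the root; it splits in-order into left and right subtrees.
Root N: left subtree has 8 nodes {Y, V, G, Q, F, X, P, B}, right has 0 { }.
  Root Q: left subtree has 3 nodes {Y, V, G}, right has 4 {F, X, P, B}.
    Root V: left subtree has 1 node {Y}, right has 1 {G}.
    Root P: left subtree has 2 nodes {F, X}, right has 1 {B}.
      Root X: left subtree has 1 node {F}, right has 0 { }.

N Q V Y G P X F B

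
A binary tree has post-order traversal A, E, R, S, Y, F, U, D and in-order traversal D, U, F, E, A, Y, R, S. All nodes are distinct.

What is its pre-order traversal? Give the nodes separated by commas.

D, U, F, Y, E, A, S, R

The last element of post-order is the root; it splits in-order into left and right subtrees.
Root D: left subtree has 0 nodes { }, right has 7 {U, F, E, A, Y, R, S}.
  Root U: left subtree has 0 nodes { }, right has 6 {F, E, A, Y, R, S}.
    Root F: left subtree has 0 nodes { }, right has 5 {E, A, Y, R, S}.
      Root Y: left subtree has 2 nodes {E, A}, right has 2 {R, S}.
        Root E: left subtree has 0 nodes { }, right has 1 {A}.
        Root S: left subtree has 1 node {R}, right has 0 { }.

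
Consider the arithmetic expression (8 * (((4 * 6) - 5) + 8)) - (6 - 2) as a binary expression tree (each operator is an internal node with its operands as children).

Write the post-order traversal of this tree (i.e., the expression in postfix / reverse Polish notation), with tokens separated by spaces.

8 4 6 * 5 - 8 + * 6 2 - -

Post-order on an expression tree gives postfix notation: for each operator, emit left operand, right operand, then the operator.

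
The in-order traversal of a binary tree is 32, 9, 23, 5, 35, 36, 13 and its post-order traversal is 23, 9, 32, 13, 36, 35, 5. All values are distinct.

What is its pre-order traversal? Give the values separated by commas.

The last element of post-order is the root; it splits in-order into left and right subtrees.
Root 5: left subtree has 3 nodes {32, 9, 23}, right has 3 {35, 36, 13}.
  Root 32: left subtree has 0 nodes { }, right has 2 {9, 23}.
    Root 9: left subtree has 0 nodes { }, right has 1 {23}.
  Root 35: left subtree has 0 nodes { }, right has 2 {36, 13}.
    Root 36: left subtree has 0 nodes { }, right has 1 {13}.

5, 32, 9, 23, 35, 36, 13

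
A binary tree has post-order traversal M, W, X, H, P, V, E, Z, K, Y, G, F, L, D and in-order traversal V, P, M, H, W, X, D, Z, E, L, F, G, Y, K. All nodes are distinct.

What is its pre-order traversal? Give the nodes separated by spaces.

The last element of post-order is the root; it splits in-order into left and right subtrees.
Root D: left subtree has 6 nodes {V, P, M, H, W, X}, right has 7 {Z, E, L, F, G, Y, K}.
  Root V: left subtree has 0 nodes { }, right has 5 {P, M, H, W, X}.
    Root P: left subtree has 0 nodes { }, right has 4 {M, H, W, X}.
      Root H: left subtree has 1 node {M}, right has 2 {W, X}.
        Root X: left subtree has 1 node {W}, right has 0 { }.
  Root L: left subtree has 2 nodes {Z, E}, right has 4 {F, G, Y, K}.
    Root Z: left subtree has 0 nodes { }, right has 1 {E}.
    Root F: left subtree has 0 nodes { }, right has 3 {G, Y, K}.
      Root G: left subtree has 0 nodes { }, right has 2 {Y, K}.
        Root Y: left subtree has 0 nodes { }, right has 1 {K}.

D V P H M X W L Z E F G Y K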